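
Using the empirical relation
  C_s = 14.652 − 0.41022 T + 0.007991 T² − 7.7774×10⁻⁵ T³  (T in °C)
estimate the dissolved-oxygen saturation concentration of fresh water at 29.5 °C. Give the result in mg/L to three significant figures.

C_s = 14.652 − 0.41022×29.5 + 0.007991×29.5² − 7.7774×10⁻⁵×29.5³ = 7.508 mg/L.

C_s ≈ 7.51 mg/L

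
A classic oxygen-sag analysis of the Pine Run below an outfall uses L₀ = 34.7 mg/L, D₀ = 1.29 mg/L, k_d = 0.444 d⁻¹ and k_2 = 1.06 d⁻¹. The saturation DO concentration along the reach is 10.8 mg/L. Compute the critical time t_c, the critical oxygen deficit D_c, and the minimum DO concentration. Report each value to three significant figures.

t_c ≈ 1.33 d; D_c ≈ 8.06 mg/L; min DO ≈ 2.74 mg/L

t_c = [1/(k_2−k_d)] ln[(k_2/k_d)(1 − D₀(k_2−k_d)/(k_d L₀))]
= [1/(1.06−0.444)] ln[(1.06/0.444)(1 − 1.29×0.6160/(0.444×34.7))]
= (1/0.6160) ln[2.387 × 0.9484] = 1.623 × ln(2.264) = 1.623 × 0.8172 = 1.327 d.
L(t_c) = L₀ e^(−k_d t_c) = 34.7 × 0.5549 = 19.25 mg/L, and at the critical point k_2 D_c = k_d L, so D_c = (0.444/1.06) × 19.25 = 8.065 mg/L.
Minimum DO = C_s − D_c = 10.8 − 8.065 = 2.735 mg/L.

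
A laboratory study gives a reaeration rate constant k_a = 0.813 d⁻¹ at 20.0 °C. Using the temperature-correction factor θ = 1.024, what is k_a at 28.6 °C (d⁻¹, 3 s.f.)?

k_a(T₂) = k_a(T₁) · θ^(T₂−T₁) = 0.813 × 1.024^(28.6−20.0)
= 0.813 × 1.024^8.60 = 0.813 × 1.226 = 0.9969 d⁻¹.

k_a ≈ 0.997 d⁻¹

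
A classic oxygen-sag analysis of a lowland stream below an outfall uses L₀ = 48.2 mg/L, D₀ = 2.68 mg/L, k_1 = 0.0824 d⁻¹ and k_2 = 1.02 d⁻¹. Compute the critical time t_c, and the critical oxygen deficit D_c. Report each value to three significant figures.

t_c = [1/(k_2−k_1)] ln[(k_2/k_1)(1 − D₀(k_2−k_1)/(k_1 L₀))]
= [1/(1.02−0.0824)] ln[(1.02/0.0824)(1 − 2.68×0.9376/(0.0824×48.2))]
= (1/0.9376) ln[12.38 × 0.3673] = 1.067 × ln(4.547) = 1.067 × 1.514 = 1.615 d.
D_c = (k_1/k_2) L₀ e^(−k_1 t_c) = (0.0824/1.02) × 48.2 × e^(−0.0824×1.615) = 0.08078 × 48.2 × 0.8754 = 3.409 mg/L.

t_c ≈ 1.62 d; D_c ≈ 3.41 mg/L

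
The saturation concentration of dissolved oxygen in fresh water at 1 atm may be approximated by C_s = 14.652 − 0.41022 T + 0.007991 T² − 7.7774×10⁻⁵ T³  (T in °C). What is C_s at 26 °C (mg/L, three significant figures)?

C_s ≈ 8.02 mg/L

C_s = 14.652 − 0.41022×26 + 0.007991×26² − 7.7774×10⁻⁵×26³ = 8.021 mg/L.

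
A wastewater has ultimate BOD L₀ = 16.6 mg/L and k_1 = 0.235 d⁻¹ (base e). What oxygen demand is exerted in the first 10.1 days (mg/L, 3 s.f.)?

y_t = L₀(1 − e^(−k_1 t)) = 16.6 × (1 − e^(−0.235×10.1))
= 16.6 × (1 − 0.09315) = 16.6 × 0.9068 = 15.05 mg/L.

y ≈ 15.1 mg/L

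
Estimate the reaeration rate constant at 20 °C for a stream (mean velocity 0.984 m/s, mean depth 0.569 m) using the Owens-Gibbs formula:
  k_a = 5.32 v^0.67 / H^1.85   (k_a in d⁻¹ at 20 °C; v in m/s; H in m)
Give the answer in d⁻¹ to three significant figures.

k_a ≈ 14.9 d⁻¹

k_a = 5.32 × 0.984^0.67 / 0.569^1.85 = 5.32 × 0.9893 / 0.3523 = 14.94 d⁻¹.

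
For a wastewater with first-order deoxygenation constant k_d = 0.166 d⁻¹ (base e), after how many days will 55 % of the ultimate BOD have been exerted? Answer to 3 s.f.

y/L₀ = 1 − e^(−k_d t) = 0.55 ⇒ e^(−k_d t) = 0.450
t = −ln(0.450) / 0.166 = 0.7985 / 0.166 = 4.810 d.

t ≈ 4.81 d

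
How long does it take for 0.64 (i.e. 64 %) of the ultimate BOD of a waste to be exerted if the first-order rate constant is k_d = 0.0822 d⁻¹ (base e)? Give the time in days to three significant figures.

t ≈ 12.4 d

y/L₀ = 1 − e^(−k_d t) = 0.64 ⇒ e^(−k_d t) = 0.360
t = −ln(0.360) / 0.0822 = 1.022 / 0.0822 = 12.43 d.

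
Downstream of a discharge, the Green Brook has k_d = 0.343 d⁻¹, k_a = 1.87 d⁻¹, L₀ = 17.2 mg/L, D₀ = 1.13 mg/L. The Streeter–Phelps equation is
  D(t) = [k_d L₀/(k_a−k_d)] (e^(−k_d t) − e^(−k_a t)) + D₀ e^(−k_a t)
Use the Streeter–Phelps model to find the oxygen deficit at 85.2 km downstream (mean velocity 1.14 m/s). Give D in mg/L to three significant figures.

D ≈ 2.33 mg/L

Travel time t = x/v = 85.2 km / (1.14 m/s) = 85200 m / 1.14 m/s = 74740 s = 0.8650 d.
k_d L₀/(k_a−k_d) = 0.343×17.2/(1.87−0.343) = 5.900/1.527 = 3.864 mg/L.
e^(−k_d t) = e^(−0.343×0.8650) = 0.7433; e^(−k_a t) = e^(−1.87×0.8650) = 0.1984.
D = 3.864 × (0.7433 − 0.1984) + 1.13 × 0.1984 = 2.105 + 0.2242 = 2.329 mg/L.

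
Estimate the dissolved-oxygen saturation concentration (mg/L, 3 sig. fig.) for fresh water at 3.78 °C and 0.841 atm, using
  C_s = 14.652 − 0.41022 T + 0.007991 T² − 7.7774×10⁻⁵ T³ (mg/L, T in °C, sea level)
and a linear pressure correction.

C_s ≈ 11.1 mg/L

At sea level: C_s = 14.652 − 0.41022×3.78 + 0.007991×3.78² − 7.7774×10⁻⁵×3.78³ = 13.21 mg/L.
Pressure correction: C_s' = 13.21 × 0.841 = 11.11 mg/L.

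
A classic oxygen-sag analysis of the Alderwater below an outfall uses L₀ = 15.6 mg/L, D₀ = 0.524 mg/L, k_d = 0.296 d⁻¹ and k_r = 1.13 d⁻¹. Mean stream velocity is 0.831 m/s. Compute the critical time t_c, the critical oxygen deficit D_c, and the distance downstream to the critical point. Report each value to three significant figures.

At the critical point dD/dt = 0, so k_d L₀ e^(−k_d t) = k_r D. Substituting D(t) from the Streeter–Phelps equation and solving for t gives
t_c = ln[(k_r/k_d)(1 − D₀(k_r−k_d)/(k_d L₀))] / (k_r−k_d).
Here k_r−k_d = 0.8340 d⁻¹ and 1 − D₀(k_r−k_d)/(k_d L₀) = 1 − 0.524×0.8340/(0.296×15.6) = 0.9054, so
t_c = ln(3.818 × 0.9054) / 0.8340 = 1.240 / 0.8340 = 1.487 d.
L(t_c) = L₀ e^(−k_d t_c) = 15.6 × 0.6439 = 10.05 mg/L, and at the critical point k_r D_c = k_d L, so D_c = (0.296/1.13) × 10.05 = 2.631 mg/L.
x_c = v t_c = 0.831 m/s × 1.487 d × 86400 s/d = 106800 m ≈ 107 km.

t_c ≈ 1.49 d; D_c ≈ 2.63 mg/L; x_c ≈ 107 km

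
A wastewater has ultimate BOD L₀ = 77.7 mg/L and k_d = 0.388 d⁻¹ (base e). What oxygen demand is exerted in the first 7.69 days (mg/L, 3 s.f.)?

y_t = L₀(1 − e^(−k_d t)) = 77.7 × (1 − e^(−0.388×7.69))
= 77.7 × (1 − 0.05060) = 77.7 × 0.9494 = 73.77 mg/L.

y ≈ 73.8 mg/L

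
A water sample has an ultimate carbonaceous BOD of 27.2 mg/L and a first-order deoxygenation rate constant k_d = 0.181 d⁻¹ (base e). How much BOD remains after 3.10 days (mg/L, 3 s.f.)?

L_t = L₀ e^(−k_d t) = 27.2 × e^(−0.181×3.10) = 27.2 × 0.5706 = 15.52 mg/L.

L ≈ 15.5 mg/L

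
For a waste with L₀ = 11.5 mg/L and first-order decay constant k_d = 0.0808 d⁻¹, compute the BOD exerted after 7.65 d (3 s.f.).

y ≈ 5.30 mg/L

y_t = L₀(1 − e^(−k_d t)) = 11.5 × (1 − e^(−0.0808×7.65))
= 11.5 × (1 − 0.5390) = 11.5 × 0.4610 = 5.302 mg/L.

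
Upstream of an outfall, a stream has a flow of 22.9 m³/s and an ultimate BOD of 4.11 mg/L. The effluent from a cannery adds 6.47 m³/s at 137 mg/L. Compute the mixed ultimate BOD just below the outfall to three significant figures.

Flow-weighted mixing: C = (Q_r C_r + Q_w C_w)/(Q_r + Q_w)
= (22.9×4.11 + 6.47×137)/(22.9 + 6.47) = 980.5/29.37 = 33.38 mg/L.

33.4 mg/L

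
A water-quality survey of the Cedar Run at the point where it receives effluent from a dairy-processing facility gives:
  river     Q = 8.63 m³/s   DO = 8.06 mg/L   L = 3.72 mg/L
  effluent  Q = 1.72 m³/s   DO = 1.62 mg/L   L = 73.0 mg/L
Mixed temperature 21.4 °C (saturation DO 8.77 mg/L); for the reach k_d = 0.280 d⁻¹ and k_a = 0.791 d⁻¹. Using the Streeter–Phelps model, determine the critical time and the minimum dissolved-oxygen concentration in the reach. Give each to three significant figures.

Mixed DO = (8.63×8.06 + 1.72×1.62)/(8.63+1.72) = 72.34/10.35 = 6.990 mg/L.
Mixed L₀ = (8.63×3.72 + 1.72×73.0)/(10.35) = 157.7/10.35 = 15.23 mg/L.
Initial deficit D₀ = C_s − DO₀ = 8.77 − 6.990 = 1.780 mg/L.
t_c = (1/0.5110) ln[(0.791/0.280)(1 − 1.780×0.5110/(0.280×15.23))] = 1.957 × ln(2.222) = 1.563 d.
D_c = (0.280/0.791) × 15.23 × e^(−0.280×1.563) = 0.3540 × 15.23 × 0.6456 = 3.481 mg/L.
Minimum DO = 8.77 − 3.481 = 5.289 mg/L.

t_c ≈ 1.56 d; minimum DO ≈ 5.29 mg/L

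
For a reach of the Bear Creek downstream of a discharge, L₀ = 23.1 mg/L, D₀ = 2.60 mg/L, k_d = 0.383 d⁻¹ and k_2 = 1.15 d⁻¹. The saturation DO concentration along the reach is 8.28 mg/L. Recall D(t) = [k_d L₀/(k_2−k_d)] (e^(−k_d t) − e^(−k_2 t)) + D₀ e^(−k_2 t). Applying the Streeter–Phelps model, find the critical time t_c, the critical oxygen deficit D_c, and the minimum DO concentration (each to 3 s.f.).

With k_2/k_d = 3.003 and 1 − D₀(k_2−k_d)/(k_d L₀) = 0.7746,
t_c = ln(3.003 × 0.7746) / (1.15 − 0.383) = ln(2.326) / 0.7670 = 0.8441/0.7670 = 1.100 d.
L(t_c) = L₀ e^(−k_d t_c) = 23.1 × 0.6561 = 15.16 mg/L, and at the critical point k_2 D_c = k_d L, so D_c = (0.383/1.15) × 15.16 = 5.047 mg/L.
Minimum DO = C_s − D_c = 8.28 − 5.047 = 3.233 mg/L.

t_c ≈ 1.10 d; D_c ≈ 5.05 mg/L; min DO ≈ 3.23 mg/L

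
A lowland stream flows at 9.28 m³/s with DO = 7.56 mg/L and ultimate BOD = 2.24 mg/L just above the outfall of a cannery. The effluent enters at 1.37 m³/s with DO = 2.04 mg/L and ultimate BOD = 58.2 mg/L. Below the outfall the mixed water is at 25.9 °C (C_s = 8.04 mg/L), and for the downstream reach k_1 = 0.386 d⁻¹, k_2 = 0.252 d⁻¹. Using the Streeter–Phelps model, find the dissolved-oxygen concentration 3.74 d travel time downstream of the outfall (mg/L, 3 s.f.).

DO ≈ 3.40 mg/L

Mixed DO = (9.28×7.56 + 1.37×2.04)/(9.28+1.37) = 72.95/10.65 = 6.850 mg/L.
Mixed L₀ = (9.28×2.24 + 1.37×58.2)/(10.65) = 100.5/10.65 = 9.439 mg/L.
Initial deficit D₀ = C_s − DO₀ = 8.04 − 6.850 = 1.190 mg/L.
D(3.74) = [0.386×9.439/(0.252−0.386)](e^(−0.386×3.74) − e^(−0.252×3.74)) + 1.190 e^(−0.252×3.74)
= -27.19 × (0.2361 − 0.3897) + 1.190 × 0.3897 = 4.640 mg/L.
DO = 8.04 − 4.640 = 3.400 mg/L.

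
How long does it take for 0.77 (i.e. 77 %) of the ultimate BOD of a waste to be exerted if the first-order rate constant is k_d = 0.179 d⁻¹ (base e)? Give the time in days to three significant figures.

t ≈ 8.21 d

y/L₀ = 1 − e^(−k_d t) = 0.77 ⇒ e^(−k_d t) = 0.230
t = −ln(0.230) / 0.179 = 1.470 / 0.179 = 8.210 d.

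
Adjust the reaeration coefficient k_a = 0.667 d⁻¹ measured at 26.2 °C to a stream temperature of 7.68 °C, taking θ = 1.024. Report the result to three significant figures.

k_a ≈ 0.430 d⁻¹

k_a(T₂) = k_a(T₁) · θ^(T₂−T₁) = 0.667 × 1.024^(7.68−26.2)
= 0.667 × 1.024^-18.5 = 0.667 × 0.6445 = 0.4299 d⁻¹.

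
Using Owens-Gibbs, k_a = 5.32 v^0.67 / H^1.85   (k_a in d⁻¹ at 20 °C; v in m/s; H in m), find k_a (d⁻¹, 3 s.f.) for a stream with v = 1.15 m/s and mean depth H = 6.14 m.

k_a = 5.32 × 1.15^0.67 / 6.14^1.85 = 5.32 × 1.098 / 28.72 = 0.2035 d⁻¹.

k_a ≈ 0.203 d⁻¹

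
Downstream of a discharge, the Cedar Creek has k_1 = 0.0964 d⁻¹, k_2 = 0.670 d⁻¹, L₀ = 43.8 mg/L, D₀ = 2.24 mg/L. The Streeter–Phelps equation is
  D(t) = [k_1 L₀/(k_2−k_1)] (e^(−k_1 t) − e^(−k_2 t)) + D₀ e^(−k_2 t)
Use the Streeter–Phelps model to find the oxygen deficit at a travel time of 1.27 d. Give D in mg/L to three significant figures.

D ≈ 4.33 mg/L

k_1 L₀/(k_2−k_1) = 0.0964×43.8/(0.670−0.0964) = 4.222/0.5736 = 7.361 mg/L.
e^(−k_1 t) = e^(−0.0964×1.270) = 0.8848; e^(−k_2 t) = e^(−0.670×1.270) = 0.4270.
D = 7.361 × (0.8848 − 0.4270) + 2.24 × 0.4270 = 3.369 + 0.9565 = 4.326 mg/L.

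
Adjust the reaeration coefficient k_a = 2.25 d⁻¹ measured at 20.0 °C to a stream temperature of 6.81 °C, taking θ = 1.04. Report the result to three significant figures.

k_a ≈ 1.34 d⁻¹

k_a(T₂) = k_a(T₁) · θ^(T₂−T₁) = 2.25 × 1.04^(6.81−20.0)
= 2.25 × 1.04^-13.2 = 2.25 × 0.5961 = 1.341 d⁻¹.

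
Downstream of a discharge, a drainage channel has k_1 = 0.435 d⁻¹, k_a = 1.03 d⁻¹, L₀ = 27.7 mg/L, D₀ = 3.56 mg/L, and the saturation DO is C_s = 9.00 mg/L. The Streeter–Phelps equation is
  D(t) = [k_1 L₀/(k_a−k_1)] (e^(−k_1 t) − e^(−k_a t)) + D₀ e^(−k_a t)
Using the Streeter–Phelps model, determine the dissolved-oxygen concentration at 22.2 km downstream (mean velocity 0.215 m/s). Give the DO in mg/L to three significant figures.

Travel time t = x/v = 22.2 km / (0.215 m/s) = 22200 m / 0.215 m/s = 103300 s = 1.195 d.
k_1 L₀/(k_a−k_1) = 0.435×27.7/(1.03−0.435) = 12.05/0.5950 = 20.25 mg/L.
e^(−k_1 t) = e^(−0.435×1.195) = 0.5946; e^(−k_a t) = e^(−1.03×1.195) = 0.2920.
D = 20.25 × (0.5946 − 0.2920) + 3.56 × 0.2920 = 6.128 + 1.040 = 7.167 mg/L.
DO = C_s − D = 9.00 − 7.167 = 1.833 mg/L.

DO ≈ 1.83 mg/L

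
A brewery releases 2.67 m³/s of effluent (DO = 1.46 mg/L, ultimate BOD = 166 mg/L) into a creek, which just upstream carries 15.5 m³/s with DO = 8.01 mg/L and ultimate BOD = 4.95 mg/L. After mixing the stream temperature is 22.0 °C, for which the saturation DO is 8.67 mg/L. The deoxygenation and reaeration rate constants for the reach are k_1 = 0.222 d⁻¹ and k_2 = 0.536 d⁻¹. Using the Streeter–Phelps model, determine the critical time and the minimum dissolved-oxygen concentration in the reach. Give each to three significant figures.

t_c ≈ 2.54 d; minimum DO ≈ 1.93 mg/L

Mixed DO = (15.5×8.01 + 2.67×1.46)/(15.5+2.67) = 128.1/18.17 = 7.048 mg/L.
Mixed L₀ = (15.5×4.95 + 2.67×166)/(18.17) = 519.9/18.17 = 28.62 mg/L.
Initial deficit D₀ = C_s − DO₀ = 8.67 − 7.048 = 1.622 mg/L.
t_c = (1/0.3140) ln[(0.536/0.222)(1 − 1.622×0.3140/(0.222×28.62))] = 3.185 × ln(2.221) = 2.541 d.
D_c = (0.222/0.536) × 28.62 × e^(−0.222×2.541) = 0.4142 × 28.62 × 0.5689 = 6.742 mg/L.
Minimum DO = 8.67 − 6.742 = 1.928 mg/L.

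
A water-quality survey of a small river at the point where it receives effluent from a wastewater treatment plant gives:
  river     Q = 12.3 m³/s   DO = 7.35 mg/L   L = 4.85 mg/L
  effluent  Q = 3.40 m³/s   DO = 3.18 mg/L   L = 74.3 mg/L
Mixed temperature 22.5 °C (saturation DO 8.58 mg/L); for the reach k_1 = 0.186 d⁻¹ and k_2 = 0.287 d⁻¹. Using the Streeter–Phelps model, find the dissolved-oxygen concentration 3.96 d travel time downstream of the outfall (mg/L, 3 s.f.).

DO ≈ 2.11 mg/L

Mixed DO = (12.3×7.35 + 3.40×3.18)/(12.3+3.40) = 101.2/15.70 = 6.447 mg/L.
Mixed L₀ = (12.3×4.85 + 3.40×74.3)/(15.70) = 312.3/15.70 = 19.89 mg/L.
Initial deficit D₀ = C_s − DO₀ = 8.58 − 6.447 = 2.133 mg/L.
D(3.96) = [0.186×19.89/(0.287−0.186)](e^(−0.186×3.96) − e^(−0.287×3.96)) + 2.133 e^(−0.287×3.96)
= 36.63 × (0.4788 − 0.3209) + 2.133 × 0.3209 = 6.466 mg/L.
DO = 8.58 − 6.466 = 2.114 mg/L.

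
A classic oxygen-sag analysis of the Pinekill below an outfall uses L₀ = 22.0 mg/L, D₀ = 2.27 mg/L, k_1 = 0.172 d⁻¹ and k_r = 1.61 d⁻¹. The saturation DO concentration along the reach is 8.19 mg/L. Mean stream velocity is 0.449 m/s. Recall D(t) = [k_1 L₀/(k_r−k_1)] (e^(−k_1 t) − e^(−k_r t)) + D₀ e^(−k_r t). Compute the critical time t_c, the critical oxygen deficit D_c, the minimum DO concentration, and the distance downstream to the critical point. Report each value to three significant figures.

At the critical point dD/dt = 0, so k_1 L₀ e^(−k_1 t) = k_r D. Substituting D(t) from the Streeter–Phelps equation and solving for t gives
t_c = ln[(k_r/k_1)(1 − D₀(k_r−k_1)/(k_1 L₀))] / (k_r−k_1).
Here k_r−k_1 = 1.438 d⁻¹ and 1 − D₀(k_r−k_1)/(k_1 L₀) = 1 − 2.27×1.438/(0.172×22.0) = 0.1374, so
t_c = ln(9.360 × 0.1374) / 1.438 = 0.2513 / 1.438 = 0.1747 d.
D_c = (k_1/k_r) L₀ e^(−k_1 t_c) = (0.172/1.61) × 22.0 × e^(−0.172×0.1747) = 0.1068 × 22.0 × 0.9704 = 2.281 mg/L.
Minimum DO = C_s − D_c = 8.19 − 2.281 = 5.909 mg/L.
x_c = v t_c = 0.449 m/s × 0.1747 d × 86400 s/d = 6779 m ≈ 6.78 km.

t_c ≈ 0.175 d; D_c ≈ 2.28 mg/L; min DO ≈ 5.91 mg/L; x_c ≈ 6.78 km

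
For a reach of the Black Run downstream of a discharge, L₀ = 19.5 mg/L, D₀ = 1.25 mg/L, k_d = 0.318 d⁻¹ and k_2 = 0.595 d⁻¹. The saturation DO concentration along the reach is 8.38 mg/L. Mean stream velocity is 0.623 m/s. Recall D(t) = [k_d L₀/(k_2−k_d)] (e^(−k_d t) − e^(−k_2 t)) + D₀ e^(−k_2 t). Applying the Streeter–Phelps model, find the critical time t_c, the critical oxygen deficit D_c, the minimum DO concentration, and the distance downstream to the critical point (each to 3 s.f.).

t_c ≈ 2.05 d; D_c ≈ 5.42 mg/L; min DO ≈ 2.96 mg/L; x_c ≈ 111 km

With k_2/k_d = 1.871 and 1 − D₀(k_2−k_d)/(k_d L₀) = 0.9442,
t_c = ln(1.871 × 0.9442) / (0.595 − 0.318) = ln(1.767) / 0.2770 = 0.5691/0.2770 = 2.054 d.
D_c = (k_d/k_2) L₀ e^(−k_d t_c) = (0.318/0.595) × 19.5 × e^(−0.318×2.054) = 0.5345 × 19.5 × 0.5203 = 5.423 mg/L.
Minimum DO = C_s − D_c = 8.38 − 5.423 = 2.957 mg/L.
x_c = v t_c = 0.623 m/s × 2.054 d × 86400 s/d = 110600 m ≈ 111 km.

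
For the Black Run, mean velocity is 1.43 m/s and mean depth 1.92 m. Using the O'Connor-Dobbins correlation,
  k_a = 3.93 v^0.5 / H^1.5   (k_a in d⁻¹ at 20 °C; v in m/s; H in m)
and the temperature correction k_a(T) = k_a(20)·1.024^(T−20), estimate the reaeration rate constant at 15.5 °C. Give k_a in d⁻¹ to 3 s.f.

k_a(20) = 3.93 × 1.43^0.5 / 1.92^1.5 = 3.93 × 1.196 / 2.660 = 1.766 d⁻¹.
k_a(15.5) = 1.766 × 1.024^(15.5−20) = 1.766 × 0.8988 = 1.588 d⁻¹.

k_a ≈ 1.59 d⁻¹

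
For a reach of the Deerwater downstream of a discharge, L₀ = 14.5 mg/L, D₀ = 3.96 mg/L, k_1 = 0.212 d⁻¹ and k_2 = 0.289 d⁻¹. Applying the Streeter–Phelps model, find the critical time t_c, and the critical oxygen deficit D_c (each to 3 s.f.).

t_c ≈ 2.67 d; D_c ≈ 6.04 mg/L

t_c = [1/(k_2−k_1)] ln[(k_2/k_1)(1 − D₀(k_2−k_1)/(k_1 L₀))]
= [1/(0.289−0.212)] ln[(0.289/0.212)(1 − 3.96×0.07700/(0.212×14.5))]
= (1/0.07700) ln[1.363 × 0.9008] = 12.99 × ln(1.228) = 12.99 × 0.2054 = 2.667 d.
D_c = (k_1/k_2) L₀ e^(−k_1 t_c) = (0.212/0.289) × 14.5 × e^(−0.212×2.667) = 0.7336 × 14.5 × 0.5681 = 6.043 mg/L.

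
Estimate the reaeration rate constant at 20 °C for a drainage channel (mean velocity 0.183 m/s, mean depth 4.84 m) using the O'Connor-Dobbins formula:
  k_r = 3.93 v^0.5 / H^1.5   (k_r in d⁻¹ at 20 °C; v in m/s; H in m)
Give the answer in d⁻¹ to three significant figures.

k_r ≈ 0.158 d⁻¹

k_r = 3.93 × 0.183^0.5 / 4.84^1.5 = 3.93 × 0.4278 / 10.65 = 0.1579 d⁻¹.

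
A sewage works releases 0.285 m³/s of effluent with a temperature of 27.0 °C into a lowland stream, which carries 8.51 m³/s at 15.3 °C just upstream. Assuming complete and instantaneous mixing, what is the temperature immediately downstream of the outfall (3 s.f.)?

Flow-weighted mixing: C = (Q_r C_r + Q_w C_w)/(Q_r + Q_w)
= (8.51×15.3 + 0.285×27.0)/(8.51 + 0.285) = 137.9/8.795 = 15.68 °C.

15.7 °C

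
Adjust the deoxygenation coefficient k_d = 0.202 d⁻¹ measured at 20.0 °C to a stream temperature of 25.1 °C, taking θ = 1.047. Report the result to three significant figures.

k_d(T₂) = k_d(T₁) · θ^(T₂−T₁) = 0.202 × 1.047^(25.1−20.0)
= 0.202 × 1.047^5.10 = 0.202 × 1.264 = 0.2553 d⁻¹.

k_d ≈ 0.255 d⁻¹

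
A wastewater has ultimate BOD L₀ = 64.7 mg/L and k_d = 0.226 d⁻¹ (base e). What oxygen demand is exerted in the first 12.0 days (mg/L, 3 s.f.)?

y ≈ 60.4 mg/L

y_t = L₀(1 − e^(−k_d t)) = 64.7 × (1 − e^(−0.226×12.0))
= 64.7 × (1 − 0.06640) = 64.7 × 0.9336 = 60.40 mg/L.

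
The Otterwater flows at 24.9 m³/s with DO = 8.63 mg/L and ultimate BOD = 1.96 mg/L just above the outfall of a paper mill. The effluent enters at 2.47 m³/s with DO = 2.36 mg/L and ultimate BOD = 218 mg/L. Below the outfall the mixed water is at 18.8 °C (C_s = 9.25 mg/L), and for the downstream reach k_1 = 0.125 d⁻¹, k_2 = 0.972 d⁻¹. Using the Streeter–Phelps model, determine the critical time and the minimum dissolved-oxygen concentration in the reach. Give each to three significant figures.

Mixed DO = (24.9×8.63 + 2.47×2.36)/(24.9+2.47) = 220.7/27.37 = 8.064 mg/L.
Mixed L₀ = (24.9×1.96 + 2.47×218)/(27.37) = 587.3/27.37 = 21.46 mg/L.
Initial deficit D₀ = C_s − DO₀ = 9.25 − 8.064 = 1.186 mg/L.
t_c = (1/0.8470) ln[(0.972/0.125)(1 − 1.186×0.8470/(0.125×21.46))] = 1.181 × ln(4.864) = 1.868 d.
D_c = (0.125/0.972) × 21.46 × e^(−0.125×1.868) = 0.1286 × 21.46 × 0.7918 = 2.185 mg/L.
Minimum DO = 9.25 − 2.185 = 7.065 mg/L.

t_c ≈ 1.87 d; minimum DO ≈ 7.07 mg/L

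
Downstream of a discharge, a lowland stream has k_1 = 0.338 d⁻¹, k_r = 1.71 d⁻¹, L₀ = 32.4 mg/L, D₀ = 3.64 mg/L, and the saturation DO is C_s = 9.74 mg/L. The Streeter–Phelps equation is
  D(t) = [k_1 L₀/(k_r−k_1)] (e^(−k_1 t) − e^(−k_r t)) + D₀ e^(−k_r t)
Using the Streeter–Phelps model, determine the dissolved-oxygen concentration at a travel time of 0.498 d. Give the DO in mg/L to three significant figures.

k_1 L₀/(k_r−k_1) = 0.338×32.4/(1.71−0.338) = 10.95/1.372 = 7.982 mg/L.
e^(−k_1 t) = e^(−0.338×0.4980) = 0.8451; e^(−k_r t) = e^(−1.71×0.4980) = 0.4267.
D = 7.982 × (0.8451 − 0.4267) + 3.64 × 0.4267 = 3.339 + 1.553 = 4.892 mg/L.
DO = C_s − D = 9.74 − 4.892 = 4.848 mg/L.

DO ≈ 4.85 mg/L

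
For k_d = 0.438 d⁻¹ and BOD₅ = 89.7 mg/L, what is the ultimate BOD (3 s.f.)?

BOD₅ = L₀(1 − e^(−5k_d)) ⇒ L₀ = BOD₅ / (1 − e^(−5×0.438))
= 89.7 / (1 − 0.1119) = 89.7 / 0.8881 = 101.0 mg/L.

L₀ ≈ 101 mg/L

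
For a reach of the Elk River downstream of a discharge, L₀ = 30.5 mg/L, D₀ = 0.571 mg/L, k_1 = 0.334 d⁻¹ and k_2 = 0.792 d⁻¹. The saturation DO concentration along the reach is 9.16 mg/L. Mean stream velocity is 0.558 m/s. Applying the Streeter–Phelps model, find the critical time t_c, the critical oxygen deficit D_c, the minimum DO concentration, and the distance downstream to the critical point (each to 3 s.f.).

t_c ≈ 1.83 d; D_c ≈ 6.98 mg/L; min DO ≈ 2.18 mg/L; x_c ≈ 88.2 km

With k_2/k_1 = 2.371 and 1 − D₀(k_2−k_1)/(k_1 L₀) = 0.9743,
t_c = ln(2.371 × 0.9743) / (0.792 − 0.334) = ln(2.310) / 0.4580 = 0.8374/0.4580 = 1.828 d.
D_c = (k_1/k_2) L₀ e^(−k_1 t_c) = (0.334/0.792) × 30.5 × e^(−0.334×1.828) = 0.4217 × 30.5 × 0.5430 = 6.984 mg/L.
Minimum DO = C_s − D_c = 9.16 − 6.984 = 2.176 mg/L.
x_c = v t_c = 0.558 m/s × 1.828 d × 86400 s/d = 88150 m ≈ 88.2 km.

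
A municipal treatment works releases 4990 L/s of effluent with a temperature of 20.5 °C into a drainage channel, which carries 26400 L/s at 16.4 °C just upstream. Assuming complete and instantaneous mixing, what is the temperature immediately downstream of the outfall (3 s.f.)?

17.1 °C

Flow-weighted mixing: C = (Q_r C_r + Q_w C_w)/(Q_r + Q_w)
= (26400×16.4 + 4990×20.5)/(26400 + 4990) = 535300/31390 = 17.05 °C.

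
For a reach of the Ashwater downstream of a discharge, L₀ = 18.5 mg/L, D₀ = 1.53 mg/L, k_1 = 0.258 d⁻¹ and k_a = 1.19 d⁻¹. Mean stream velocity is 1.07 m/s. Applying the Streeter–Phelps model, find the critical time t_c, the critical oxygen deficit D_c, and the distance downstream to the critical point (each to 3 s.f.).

With k_a/k_1 = 4.612 and 1 − D₀(k_a−k_1)/(k_1 L₀) = 0.7012,
t_c = ln(4.612 × 0.7012) / (1.19 − 0.258) = ln(3.234) / 0.9320 = 1.174/0.9320 = 1.259 d.
L(t_c) = L₀ e^(−k_1 t_c) = 18.5 × 0.7226 = 13.37 mg/L, and at the critical point k_a D_c = k_1 L, so D_c = (0.258/1.19) × 13.37 = 2.898 mg/L.
x_c = v t_c = 1.07 m/s × 1.259 d × 86400 s/d = 116400 m ≈ 116 km.

t_c ≈ 1.26 d; D_c ≈ 2.90 mg/L; x_c ≈ 116 km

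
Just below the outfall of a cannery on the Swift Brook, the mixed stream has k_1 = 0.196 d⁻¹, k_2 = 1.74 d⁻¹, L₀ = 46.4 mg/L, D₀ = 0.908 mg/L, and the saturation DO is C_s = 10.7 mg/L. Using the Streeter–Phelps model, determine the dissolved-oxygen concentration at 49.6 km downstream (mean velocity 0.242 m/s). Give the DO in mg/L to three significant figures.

Travel time t = x/v = 49.6 km / (0.242 m/s) = 49600 m / 0.242 m/s = 205000 s = 2.372 d.
k_1 L₀/(k_2−k_1) = 0.196×46.4/(1.74−0.196) = 9.094/1.544 = 5.890 mg/L.
e^(−k_1 t) = e^(−0.196×2.372) = 0.6282; e^(−k_2 t) = e^(−1.74×2.372) = 0.01612.
D = 5.890 × (0.6282 − 0.01612) + 0.908 × 0.01612 = 3.605 + 0.01464 = 3.620 mg/L.
DO = C_s − D = 10.7 − 3.620 = 7.080 mg/L.

DO ≈ 7.08 mg/L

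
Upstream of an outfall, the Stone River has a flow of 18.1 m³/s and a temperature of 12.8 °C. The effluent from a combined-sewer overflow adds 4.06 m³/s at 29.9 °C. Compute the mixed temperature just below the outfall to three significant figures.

15.9 °C

Flow-weighted mixing: C = (Q_r C_r + Q_w C_w)/(Q_r + Q_w)
= (18.1×12.8 + 4.06×29.9)/(18.1 + 4.06) = 353.1/22.16 = 15.93 °C.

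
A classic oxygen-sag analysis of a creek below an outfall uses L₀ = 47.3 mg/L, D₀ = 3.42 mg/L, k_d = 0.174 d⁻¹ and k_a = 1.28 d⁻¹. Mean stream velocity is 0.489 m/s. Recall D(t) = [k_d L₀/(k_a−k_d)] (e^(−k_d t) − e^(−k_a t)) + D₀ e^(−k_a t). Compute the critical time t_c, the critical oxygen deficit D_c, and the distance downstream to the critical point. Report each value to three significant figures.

t_c ≈ 1.25 d; D_c ≈ 5.17 mg/L; x_c ≈ 52.7 km

t_c = [1/(k_a−k_d)] ln[(k_a/k_d)(1 − D₀(k_a−k_d)/(k_d L₀))]
= [1/(1.28−0.174)] ln[(1.28/0.174)(1 − 3.42×1.106/(0.174×47.3))]
= (1/1.106) ln[7.356 × 0.5404] = 0.9042 × ln(3.975) = 0.9042 × 1.380 = 1.248 d.
D_c = (k_d/k_a) L₀ e^(−k_d t_c) = (0.174/1.28) × 47.3 × e^(−0.174×1.248) = 0.1359 × 47.3 × 0.8048 = 5.175 mg/L.
x_c = v t_c = 0.489 m/s × 1.248 d × 86400 s/d = 52720 m ≈ 52.7 km.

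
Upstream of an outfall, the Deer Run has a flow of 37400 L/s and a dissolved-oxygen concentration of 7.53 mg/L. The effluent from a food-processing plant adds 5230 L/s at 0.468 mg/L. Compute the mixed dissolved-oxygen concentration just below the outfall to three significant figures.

Flow-weighted mixing: C = (Q_r C_r + Q_w C_w)/(Q_r + Q_w)
= (37400×7.53 + 5230×0.468)/(37400 + 5230) = 284100/42630 = 6.664 mg/L.

6.66 mg/L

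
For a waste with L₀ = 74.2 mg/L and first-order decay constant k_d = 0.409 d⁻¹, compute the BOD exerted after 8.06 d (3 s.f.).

y_t = L₀(1 − e^(−k_d t)) = 74.2 × (1 − e^(−0.409×8.06))
= 74.2 × (1 − 0.03701) = 74.2 × 0.9630 = 71.45 mg/L.

y ≈ 71.5 mg/L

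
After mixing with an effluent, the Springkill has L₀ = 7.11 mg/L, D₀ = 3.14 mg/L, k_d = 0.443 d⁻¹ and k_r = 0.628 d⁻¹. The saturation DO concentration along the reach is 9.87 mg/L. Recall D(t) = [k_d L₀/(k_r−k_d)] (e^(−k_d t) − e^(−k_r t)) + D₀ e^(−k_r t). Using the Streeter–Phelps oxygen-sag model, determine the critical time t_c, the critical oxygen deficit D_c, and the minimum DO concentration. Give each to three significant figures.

With k_r/k_d = 1.418 and 1 − D₀(k_r−k_d)/(k_d L₀) = 0.8156,
t_c = ln(1.418 × 0.8156) / (0.628 − 0.443) = ln(1.156) / 0.1850 = 0.1451/0.1850 = 0.7843 d.
D_c = (k_d/k_r) L₀ e^(−k_d t_c) = (0.443/0.628) × 7.11 × e^(−0.443×0.7843) = 0.7054 × 7.11 × 0.7065 = 3.543 mg/L.
Minimum DO = C_s − D_c = 9.87 − 3.543 = 6.327 mg/L.

t_c ≈ 0.784 d; D_c ≈ 3.54 mg/L; min DO ≈ 6.33 mg/L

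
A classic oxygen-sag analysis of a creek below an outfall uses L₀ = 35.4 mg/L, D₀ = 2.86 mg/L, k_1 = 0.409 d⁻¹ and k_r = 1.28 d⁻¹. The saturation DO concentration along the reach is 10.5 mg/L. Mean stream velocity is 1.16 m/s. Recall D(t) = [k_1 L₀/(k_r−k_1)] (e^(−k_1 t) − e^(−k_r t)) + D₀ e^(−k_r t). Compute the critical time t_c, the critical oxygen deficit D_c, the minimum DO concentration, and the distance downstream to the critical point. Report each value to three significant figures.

t_c ≈ 1.09 d; D_c ≈ 7.23 mg/L; min DO ≈ 3.27 mg/L; x_c ≈ 110 km

With k_r/k_1 = 3.130 and 1 − D₀(k_r−k_1)/(k_1 L₀) = 0.8279,
t_c = ln(3.130 × 0.8279) / (1.28 − 0.409) = ln(2.591) / 0.8710 = 0.9521/0.8710 = 1.093 d.
D_c = (k_1/k_r) L₀ e^(−k_1 t_c) = (0.409/1.28) × 35.4 × e^(−0.409×1.093) = 0.3195 × 35.4 × 0.6395 = 7.234 mg/L.
Minimum DO = C_s − D_c = 10.5 − 7.234 = 3.266 mg/L.
x_c = v t_c = 1.16 m/s × 1.093 d × 86400 s/d = 109600 m ≈ 110 km.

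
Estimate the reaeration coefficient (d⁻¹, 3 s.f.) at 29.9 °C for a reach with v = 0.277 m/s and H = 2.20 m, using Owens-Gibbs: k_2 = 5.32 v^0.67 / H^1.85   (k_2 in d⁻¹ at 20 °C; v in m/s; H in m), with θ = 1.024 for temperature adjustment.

k_2 ≈ 0.662 d⁻¹

k_2(20) = 5.32 × 0.277^0.67 / 2.20^1.85 = 5.32 × 0.4231 / 4.300 = 0.5235 d⁻¹.
k_2(29.9) = 0.5235 × 1.024^(29.9−20) = 0.5235 × 1.265 = 0.6620 d⁻¹.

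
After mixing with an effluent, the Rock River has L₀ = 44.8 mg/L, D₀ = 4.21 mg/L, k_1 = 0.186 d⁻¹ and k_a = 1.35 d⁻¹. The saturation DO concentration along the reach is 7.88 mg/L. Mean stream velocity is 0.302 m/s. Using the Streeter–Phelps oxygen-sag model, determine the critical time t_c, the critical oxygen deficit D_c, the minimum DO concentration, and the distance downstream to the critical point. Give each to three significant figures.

t_c ≈ 0.941 d; D_c ≈ 5.18 mg/L; min DO ≈ 2.70 mg/L; x_c ≈ 24.5 km

With k_a/k_1 = 7.258 and 1 − D₀(k_a−k_1)/(k_1 L₀) = 0.4119,
t_c = ln(7.258 × 0.4119) / (1.35 − 0.186) = ln(2.990) / 1.164 = 1.095/1.164 = 0.9409 d.
D_c = (k_1/k_a) L₀ e^(−k_1 t_c) = (0.186/1.35) × 44.8 × e^(−0.186×0.9409) = 0.1378 × 44.8 × 0.8395 = 5.182 mg/L.
Minimum DO = C_s − D_c = 7.88 − 5.182 = 2.698 mg/L.
x_c = v t_c = 0.302 m/s × 0.9409 d × 86400 s/d = 24550 m ≈ 24.5 km.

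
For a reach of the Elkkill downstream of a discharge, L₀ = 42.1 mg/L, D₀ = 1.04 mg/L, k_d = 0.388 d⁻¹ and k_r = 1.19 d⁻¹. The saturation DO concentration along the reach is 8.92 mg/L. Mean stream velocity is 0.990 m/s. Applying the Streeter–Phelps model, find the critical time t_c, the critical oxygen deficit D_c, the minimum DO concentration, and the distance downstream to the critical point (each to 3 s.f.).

With k_r/k_d = 3.067 and 1 − D₀(k_r−k_d)/(k_d L₀) = 0.9489,
t_c = ln(3.067 × 0.9489) / (1.19 − 0.388) = ln(2.910) / 0.8020 = 1.068/0.8020 = 1.332 d.
D_c = (k_d/k_r) L₀ e^(−k_d t_c) = (0.388/1.19) × 42.1 × e^(−0.388×1.332) = 0.3261 × 42.1 × 0.5964 = 8.187 mg/L.
Minimum DO = C_s − D_c = 8.92 − 8.187 = 0.7333 mg/L.
x_c = v t_c = 0.990 m/s × 1.332 d × 86400 s/d = 113900 m ≈ 114 km.

t_c ≈ 1.33 d; D_c ≈ 8.19 mg/L; min DO ≈ 0.733 mg/L; x_c ≈ 114 km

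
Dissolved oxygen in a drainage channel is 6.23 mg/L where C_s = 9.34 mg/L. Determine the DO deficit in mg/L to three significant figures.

D ≈ 3.11 mg/L

D = C_s − C = 9.34 − 6.23 = 3.11 mg/L.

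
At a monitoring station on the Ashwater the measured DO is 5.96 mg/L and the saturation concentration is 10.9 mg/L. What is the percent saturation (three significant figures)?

% saturation = C/C_s × 100 = 5.96/10.9 × 100 = 54.7 %.

54.7 % saturation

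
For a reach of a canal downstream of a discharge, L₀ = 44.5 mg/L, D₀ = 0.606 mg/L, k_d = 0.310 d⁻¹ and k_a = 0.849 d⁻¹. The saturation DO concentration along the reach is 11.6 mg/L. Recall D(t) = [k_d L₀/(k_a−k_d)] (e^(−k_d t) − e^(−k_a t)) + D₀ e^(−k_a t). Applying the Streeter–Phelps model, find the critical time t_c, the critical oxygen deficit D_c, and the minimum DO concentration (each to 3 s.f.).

t_c ≈ 1.82 d; D_c ≈ 9.23 mg/L; min DO ≈ 2.37 mg/L

With k_a/k_d = 2.739 and 1 − D₀(k_a−k_d)/(k_d L₀) = 0.9763,
t_c = ln(2.739 × 0.9763) / (0.849 − 0.310) = ln(2.674) / 0.5390 = 0.9835/0.5390 = 1.825 d.
D_c = (k_d/k_a) L₀ e^(−k_d t_c) = (0.310/0.849) × 44.5 × e^(−0.310×1.825) = 0.3651 × 44.5 × 0.5680 = 9.229 mg/L.
Minimum DO = C_s − D_c = 11.6 − 9.229 = 2.371 mg/L.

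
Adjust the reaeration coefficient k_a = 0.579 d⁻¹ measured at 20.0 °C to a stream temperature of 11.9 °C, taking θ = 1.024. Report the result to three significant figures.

k_a ≈ 0.478 d⁻¹

k_a(T₂) = k_a(T₁) · θ^(T₂−T₁) = 0.579 × 1.024^(11.9−20.0)
= 0.579 × 1.024^-8.10 = 0.579 × 0.8252 = 0.4778 d⁻¹.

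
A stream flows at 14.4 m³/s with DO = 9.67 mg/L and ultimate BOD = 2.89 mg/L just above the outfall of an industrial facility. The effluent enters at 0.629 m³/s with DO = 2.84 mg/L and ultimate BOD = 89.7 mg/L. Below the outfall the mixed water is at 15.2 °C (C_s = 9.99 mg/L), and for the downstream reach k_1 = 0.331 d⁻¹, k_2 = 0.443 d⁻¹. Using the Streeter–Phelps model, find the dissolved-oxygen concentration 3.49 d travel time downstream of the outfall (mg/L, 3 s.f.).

DO ≈ 7.90 mg/L

Mixed DO = (14.4×9.67 + 0.629×2.84)/(14.4+0.629) = 141.0/15.03 = 9.384 mg/L.
Mixed L₀ = (14.4×2.89 + 0.629×89.7)/(15.03) = 98.04/15.03 = 6.523 mg/L.
Initial deficit D₀ = C_s − DO₀ = 9.99 − 9.384 = 0.6059 mg/L.
D(3.49) = [0.331×6.523/(0.443−0.331)](e^(−0.331×3.49) − e^(−0.443×3.49)) + 0.6059 e^(−0.443×3.49)
= 19.28 × (0.3150 − 0.2131) + 0.6059 × 0.2131 = 2.094 mg/L.
DO = 9.99 − 2.094 = 7.896 mg/L.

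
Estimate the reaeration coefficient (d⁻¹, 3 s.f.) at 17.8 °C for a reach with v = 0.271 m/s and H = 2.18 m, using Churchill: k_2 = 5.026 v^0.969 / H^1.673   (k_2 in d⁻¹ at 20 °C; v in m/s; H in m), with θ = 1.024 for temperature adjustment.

k_2 ≈ 0.365 d⁻¹

k_2(20) = 5.026 × 0.271^0.969 / 2.18^1.673 = 5.026 × 0.2822 / 3.683 = 0.3851 d⁻¹.
k_2(17.8) = 0.3851 × 1.024^(17.8−20) = 0.3851 × 0.9492 = 0.3655 d⁻¹.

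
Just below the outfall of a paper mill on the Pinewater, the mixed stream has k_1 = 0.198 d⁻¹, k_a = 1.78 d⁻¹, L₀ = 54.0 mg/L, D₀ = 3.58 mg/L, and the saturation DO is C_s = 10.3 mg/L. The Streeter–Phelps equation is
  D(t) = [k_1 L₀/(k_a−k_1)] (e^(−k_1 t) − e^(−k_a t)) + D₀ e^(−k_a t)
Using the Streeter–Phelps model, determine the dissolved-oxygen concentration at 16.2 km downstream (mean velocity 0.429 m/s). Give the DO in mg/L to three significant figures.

Travel time t = x/v = 16.2 km / (0.429 m/s) = 16200 m / 0.429 m/s = 37760 s = 0.4371 d.
k_1 L₀/(k_a−k_1) = 0.198×54.0/(1.78−0.198) = 10.69/1.582 = 6.759 mg/L.
e^(−k_1 t) = e^(−0.198×0.4371) = 0.9171; e^(−k_a t) = e^(−1.78×0.4371) = 0.4593.
D = 6.759 × (0.9171 − 0.4593) + 3.58 × 0.4593 = 3.094 + 1.644 = 4.738 mg/L.
DO = C_s − D = 10.3 − 4.738 = 5.562 mg/L.

DO ≈ 5.56 mg/L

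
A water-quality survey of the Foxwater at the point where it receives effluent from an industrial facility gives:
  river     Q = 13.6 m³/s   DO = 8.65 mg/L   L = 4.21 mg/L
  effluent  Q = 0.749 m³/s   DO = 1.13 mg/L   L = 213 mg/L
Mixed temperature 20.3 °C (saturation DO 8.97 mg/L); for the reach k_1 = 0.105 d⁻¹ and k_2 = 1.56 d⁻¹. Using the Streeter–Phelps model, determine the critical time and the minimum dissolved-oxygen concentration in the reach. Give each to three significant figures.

t_c ≈ 1.13 d; minimum DO ≈ 8.07 mg/L

Mixed DO = (13.6×8.65 + 0.749×1.13)/(13.6+0.749) = 118.5/14.35 = 8.257 mg/L.
Mixed L₀ = (13.6×4.21 + 0.749×213)/(14.35) = 216.8/14.35 = 15.11 mg/L.
Initial deficit D₀ = C_s − DO₀ = 8.97 − 8.257 = 0.7125 mg/L.
t_c = (1/1.455) ln[(1.56/0.105)(1 − 0.7125×1.455/(0.105×15.11))] = 0.6873 × ln(5.148) = 1.126 d.
D_c = (0.105/1.56) × 15.11 × e^(−0.105×1.126) = 0.06731 × 15.11 × 0.8885 = 0.9035 mg/L.
Minimum DO = 8.97 − 0.9035 = 8.066 mg/L.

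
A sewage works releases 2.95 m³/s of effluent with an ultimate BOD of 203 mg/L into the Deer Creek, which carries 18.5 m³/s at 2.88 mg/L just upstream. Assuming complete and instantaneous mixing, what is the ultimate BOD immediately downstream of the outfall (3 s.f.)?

Flow-weighted mixing: C = (Q_r C_r + Q_w C_w)/(Q_r + Q_w)
= (18.5×2.88 + 2.95×203)/(18.5 + 2.95) = 652.1/21.45 = 30.40 mg/L.

30.4 mg/L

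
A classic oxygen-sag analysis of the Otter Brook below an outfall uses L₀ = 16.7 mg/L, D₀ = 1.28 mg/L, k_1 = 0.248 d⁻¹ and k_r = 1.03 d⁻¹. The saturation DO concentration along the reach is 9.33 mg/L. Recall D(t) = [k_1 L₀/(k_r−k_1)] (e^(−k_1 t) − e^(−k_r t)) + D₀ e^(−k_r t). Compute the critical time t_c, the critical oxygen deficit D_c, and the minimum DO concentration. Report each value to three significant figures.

t_c ≈ 1.47 d; D_c ≈ 2.79 mg/L; min DO ≈ 6.54 mg/L

With k_r/k_1 = 4.153 and 1 − D₀(k_r−k_1)/(k_1 L₀) = 0.7583,
t_c = ln(4.153 × 0.7583) / (1.03 − 0.248) = ln(3.149) / 0.7820 = 1.147/0.7820 = 1.467 d.
L(t_c) = L₀ e^(−k_1 t_c) = 16.7 × 0.6950 = 11.61 mg/L, and at the critical point k_r D_c = k_1 L, so D_c = (0.248/1.03) × 11.61 = 2.795 mg/L.
Minimum DO = C_s − D_c = 9.33 − 2.795 = 6.535 mg/L.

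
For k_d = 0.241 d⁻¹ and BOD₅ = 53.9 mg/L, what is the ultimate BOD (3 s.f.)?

BOD₅ = L₀(1 − e^(−5k_d)) ⇒ L₀ = BOD₅ / (1 − e^(−5×0.241))
= 53.9 / (1 − 0.2997) = 53.9 / 0.7003 = 76.97 mg/L.

L₀ ≈ 77.0 mg/L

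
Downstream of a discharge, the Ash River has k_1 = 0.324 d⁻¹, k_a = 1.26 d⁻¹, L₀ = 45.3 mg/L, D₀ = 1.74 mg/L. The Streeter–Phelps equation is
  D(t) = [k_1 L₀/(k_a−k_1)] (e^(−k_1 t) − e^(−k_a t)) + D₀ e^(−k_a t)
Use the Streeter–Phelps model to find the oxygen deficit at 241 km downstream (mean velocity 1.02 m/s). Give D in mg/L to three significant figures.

D ≈ 6.02 mg/L

Travel time t = x/v = 241 km / (1.02 m/s) = 241000 m / 1.02 m/s = 236300 s = 2.735 d.
k_1 L₀/(k_a−k_1) = 0.324×45.3/(1.26−0.324) = 14.68/0.9360 = 15.68 mg/L.
e^(−k_1 t) = e^(−0.324×2.735) = 0.4123; e^(−k_a t) = e^(−1.26×2.735) = 0.03188.
D = 15.68 × (0.4123 − 0.03188) + 1.74 × 0.03188 = 5.965 + 0.05548 = 6.021 mg/L.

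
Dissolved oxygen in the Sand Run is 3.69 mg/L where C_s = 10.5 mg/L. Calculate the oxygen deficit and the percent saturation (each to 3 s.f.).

D = C_s − C = 10.5 − 3.69 = 6.81 mg/L.
% saturation = 3.69/10.5 × 100 = 35.1 %.

D ≈ 6.81 mg/L; 35.1 % saturation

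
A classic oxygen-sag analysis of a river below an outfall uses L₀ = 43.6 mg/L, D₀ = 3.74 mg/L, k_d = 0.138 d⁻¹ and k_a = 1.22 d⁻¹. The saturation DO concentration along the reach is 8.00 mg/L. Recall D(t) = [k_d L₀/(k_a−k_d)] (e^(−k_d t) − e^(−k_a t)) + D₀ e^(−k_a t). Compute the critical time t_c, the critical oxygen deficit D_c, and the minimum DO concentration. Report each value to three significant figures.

t_c ≈ 0.982 d; D_c ≈ 4.31 mg/L; min DO ≈ 3.69 mg/L

With k_a/k_d = 8.841 and 1 − D₀(k_a−k_d)/(k_d L₀) = 0.3274,
t_c = ln(8.841 × 0.3274) / (1.22 − 0.138) = ln(2.895) / 1.082 = 1.063/1.082 = 0.9823 d.
L(t_c) = L₀ e^(−k_d t_c) = 43.6 × 0.8732 = 38.07 mg/L, and at the critical point k_a D_c = k_d L, so D_c = (0.138/1.22) × 38.07 = 4.307 mg/L.
Minimum DO = C_s − D_c = 8.00 − 4.307 = 3.693 mg/L.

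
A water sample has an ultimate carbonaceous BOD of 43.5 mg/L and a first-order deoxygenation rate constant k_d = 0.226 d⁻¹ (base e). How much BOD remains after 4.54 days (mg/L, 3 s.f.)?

L_t = L₀ e^(−k_d t) = 43.5 × e^(−0.226×4.54) = 43.5 × 0.3584 = 15.59 mg/L.

L ≈ 15.6 mg/L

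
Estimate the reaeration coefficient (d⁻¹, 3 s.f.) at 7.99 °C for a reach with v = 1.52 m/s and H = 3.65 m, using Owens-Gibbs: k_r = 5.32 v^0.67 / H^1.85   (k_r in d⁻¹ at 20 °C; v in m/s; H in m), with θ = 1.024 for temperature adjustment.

k_r(20) = 5.32 × 1.52^0.67 / 3.65^1.85 = 5.32 × 1.324 / 10.97 = 0.6420 d⁻¹.
k_r(7.99) = 0.6420 × 1.024^(7.99−20) = 0.6420 × 0.7521 = 0.4828 d⁻¹.

k_r ≈ 0.483 d⁻¹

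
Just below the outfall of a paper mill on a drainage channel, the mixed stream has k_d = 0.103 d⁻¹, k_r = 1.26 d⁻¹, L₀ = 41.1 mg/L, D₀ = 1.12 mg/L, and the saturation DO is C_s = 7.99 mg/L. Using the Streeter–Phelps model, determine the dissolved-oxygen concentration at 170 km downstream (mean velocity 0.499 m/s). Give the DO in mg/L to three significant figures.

Travel time t = x/v = 170 km / (0.499 m/s) = 170000 m / 0.499 m/s = 340700 s = 3.943 d.
k_d L₀/(k_r−k_d) = 0.103×41.1/(1.26−0.103) = 4.233/1.157 = 3.659 mg/L.
e^(−k_d t) = e^(−0.103×3.943) = 0.6662; e^(−k_r t) = e^(−1.26×3.943) = 0.006955.
D = 3.659 × (0.6662 − 0.006955) + 1.12 × 0.006955 = 2.412 + 0.007790 = 2.420 mg/L.
DO = C_s − D = 7.99 − 2.420 = 5.570 mg/L.

DO ≈ 5.57 mg/L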